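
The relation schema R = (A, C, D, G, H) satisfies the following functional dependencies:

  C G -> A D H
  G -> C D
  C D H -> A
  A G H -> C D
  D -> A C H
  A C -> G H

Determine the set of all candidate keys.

{D}⁺: D→ACH adds A, C, H; AC→GH adds G → {A, C, D, G, H}.
{G}⁺: G→CD adds C, D; D→ACH adds A, H → {A, C, D, G, H}.
{A, C}⁺: AC→GH adds G, H; CG→ADH adds D → {A, C, D, G, H}. Minimal: {C}⁺ = {C}; {A}⁺ = {A} — none reach the full schema.
Any other superkey contains one of these as a subset, so there are no further candidate keys.

{D}; {G}; {A, C}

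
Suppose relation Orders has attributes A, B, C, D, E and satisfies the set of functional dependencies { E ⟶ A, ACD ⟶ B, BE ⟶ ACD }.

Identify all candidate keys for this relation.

Attribute E never appears on the right-hand side of any dependency, so E must belong to every candidate key.
{E}⁺ = {A, E}, which is not all of the schema, so we must add further attributes.
{B, E}⁺: E→A adds A; BE→ACD adds C, D → {A, B, C, D, E}.
{C, D, E}⁺: E→A adds A; ACD→B adds B → {A, B, C, D, E}.
Any other superkey contains one of these as a subset, so there are no further candidate keys.

(B, E), (C, D, E)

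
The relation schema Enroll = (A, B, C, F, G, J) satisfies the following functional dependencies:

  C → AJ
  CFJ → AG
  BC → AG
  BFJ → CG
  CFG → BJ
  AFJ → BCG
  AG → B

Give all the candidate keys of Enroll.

Attribute F never appears on the right-hand side of any dependency, so F must belong to every candidate key.
{F}⁺ = {F}, which is not all of the schema, so we must add further attributes.
{C, F}⁺: C→AJ adds A, J; CFJ→AG adds G; CFG→BJ adds B → {A, B, C, F, G, J}. Minimal: {F}⁺ = {F}; {C}⁺ = {A, C, J} — none reach the full schema.
{A, F, J}⁺: AFJ→BCG adds B, C, G → {A, B, C, F, G, J}. Minimal: {F, J}⁺ = {F, J}; {A, J}⁺ = {A, J}; {A, F}⁺ = {A, F} — none reach the full schema.
{B, F, J}⁺: BFJ→CG adds C, G; C→AJ adds A → {A, B, C, F, G, J}. Minimal: {F, J}⁺ = {F, J}; {B, J}⁺ = {B, J}; {B, F}⁺ = {B, F} — none reach the full schema.
Any other superkey contains one of these as a subset, so there are no further candidate keys.

CF, AFJ, BFJ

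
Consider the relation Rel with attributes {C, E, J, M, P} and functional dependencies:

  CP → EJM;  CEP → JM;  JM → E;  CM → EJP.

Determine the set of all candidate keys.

{C, M}, {C, P}

Attribute C never appears on the right-hand side of any dependency, so C must belong to every candidate key.
{C}⁺ = {C}, which is not all of the schema, so we must add further attributes.
{C, M}⁺: CM→EJP adds E, J, P → {C, E, J, M, P}.
{C, P}⁺: CP→EJM adds E, J, M → {C, E, J, M, P}.
Any other superkey contains one of these as a subset, so there are no further candidate keys.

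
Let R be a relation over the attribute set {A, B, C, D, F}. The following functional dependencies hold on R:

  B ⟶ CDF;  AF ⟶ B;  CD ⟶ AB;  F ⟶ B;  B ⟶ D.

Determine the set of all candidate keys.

(B), (F), (C, D)

{B}⁺: B→CDF adds C, D, F; CD→AB adds A → {A, B, C, D, F}.
{F}⁺: F→B adds B; B→D adds D; B→CDF adds C; CD→AB adds A → {A, B, C, D, F}.
{C, D}⁺: CD→AB adds A, B; B→CDF adds F → {A, B, C, D, F}. Minimal: {D}⁺ = {D}; {C}⁺ = {C} — none reach the full schema.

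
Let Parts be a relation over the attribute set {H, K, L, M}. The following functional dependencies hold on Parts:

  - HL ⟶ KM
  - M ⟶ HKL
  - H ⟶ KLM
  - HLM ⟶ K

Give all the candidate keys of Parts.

{H}⁺: H→KLM adds K, L, M → {H, K, L, M}.
{M}⁺: M→HKL adds H, K, L → {H, K, L, M}.
Any other superkey contains one of these as a subset, so there are no further candidate keys.

H, M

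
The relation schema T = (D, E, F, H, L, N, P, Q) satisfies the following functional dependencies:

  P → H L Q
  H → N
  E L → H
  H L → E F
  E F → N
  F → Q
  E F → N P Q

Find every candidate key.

(D, P), (D, E, F), (D, E, L), (D, H, L)

Attribute D never appears on the right-hand side of any dependency, so D must belong to every candidate key.
{D}⁺ = {D}, which is not all of the schema, so we must add further attributes.
{D, P}⁺: P→HLQ adds H, L, Q; H→N adds N; HL→EF adds E, F → {D, E, F, H, L, N, P, Q}.
{D, E, F}⁺: EF→N adds N; F→Q adds Q; EF→NPQ adds P; P→HLQ adds H, L → {D, E, F, H, L, N, P, Q}.
{D, E, L}⁺: EL→H adds H; HL→EF adds F; EF→N adds N; F→Q adds Q; EF→NPQ adds P → {D, E, F, H, L, N, P, Q}.
{D, H, L}⁺: H→N adds N; HL→EF adds E, F; F→Q adds Q; EF→NPQ adds P → {D, E, F, H, L, N, P, Q}.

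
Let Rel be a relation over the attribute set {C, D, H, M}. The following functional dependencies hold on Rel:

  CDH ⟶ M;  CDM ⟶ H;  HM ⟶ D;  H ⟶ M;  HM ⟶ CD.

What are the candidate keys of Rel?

(H); (C, D, M)

{H}⁺: H→M adds M; HM→CD adds C, D → {C, D, H, M}.
{C, D, M}⁺: CDM→H adds H → {C, D, H, M}. Minimal: {D, M}⁺ = {D, M}; {C, M}⁺ = {C, M}; {C, D}⁺ = {C, D} — none reach the full schema.
Any other superkey contains one of these as a subset, so there are no further candidate keys.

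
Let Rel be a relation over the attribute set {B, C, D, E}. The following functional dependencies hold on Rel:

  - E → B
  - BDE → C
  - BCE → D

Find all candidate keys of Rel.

{C, E}; {D, E}

Attribute E never appears on the right-hand side of any dependency, so E must belong to every candidate key.
{E}⁺ = {B, E}, which is not all of the schema, so we must add further attributes.
{C, E}⁺: E→B adds B; BCE→D adds D → {B, C, D, E}.
{D, E}⁺: E→B adds B; BDE→C adds C → {B, C, D, E}.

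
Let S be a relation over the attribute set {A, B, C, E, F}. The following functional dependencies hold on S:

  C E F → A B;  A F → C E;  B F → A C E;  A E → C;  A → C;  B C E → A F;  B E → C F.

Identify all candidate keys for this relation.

{A, F}⁺: AF→CE adds C, E; CEF→AB adds B → {A, B, C, E, F}. Minimal: {F}⁺ = {F}; {A}⁺ = {A, C} — none reach the full schema.
{B, E}⁺: BE→CF adds C, F; CEF→AB adds A → {A, B, C, E, F}. Minimal: {E}⁺ = {E}; {B}⁺ = {B} — none reach the full schema.
{B, F}⁺: BF→ACE adds A, C, E → {A, B, C, E, F}. Minimal: {F}⁺ = {F}; {B}⁺ = {B} — none reach the full schema.
{C, E, F}⁺: CEF→AB adds A, B → {A, B, C, E, F}. Minimal: {E, F}⁺ = {E, F}; {C, F}⁺ = {C, F}; {C, E}⁺ = {C, E} — none reach the full schema.
Any other superkey contains one of these as a subset, so there are no further candidate keys.

{A, F}, {B, E}, {B, F}, {C, E, F}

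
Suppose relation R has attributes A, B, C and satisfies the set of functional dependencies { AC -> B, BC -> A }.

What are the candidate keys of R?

Attribute C never appears on the right-hand side of any dependency, so C must belong to every candidate key.
{C}⁺ = {C}, which is not all of the schema, so we must add further attributes.
{A, C}⁺: AC→B adds B → {A, B, C}.
{B, C}⁺: BC→A adds A → {A, B, C}.
Any other superkey contains one of these as a subset, so there are no further candidate keys.

{A, C}, {B, C}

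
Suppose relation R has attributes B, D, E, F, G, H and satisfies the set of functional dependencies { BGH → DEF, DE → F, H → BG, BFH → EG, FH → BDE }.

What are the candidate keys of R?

Attribute H never appears on the right-hand side of any dependency, so H must belong to every candidate key.
{H}⁺ = {B, D, E, F, G, H}, which is all of the schema, so {H} is the only candidate key.

(H)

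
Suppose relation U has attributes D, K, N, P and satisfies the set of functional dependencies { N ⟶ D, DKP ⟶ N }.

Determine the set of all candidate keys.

{D, K, P}⁺: DKP→N adds N → {D, K, N, P}.
{K, N, P}⁺: N→D adds D → {D, K, N, P}.

(D, K, P), (K, N, P)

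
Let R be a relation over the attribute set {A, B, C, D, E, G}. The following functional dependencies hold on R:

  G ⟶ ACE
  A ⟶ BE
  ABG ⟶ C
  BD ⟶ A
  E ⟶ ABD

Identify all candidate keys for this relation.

G

Attribute G never appears on the right-hand side of any dependency, so G must belong to every candidate key.
{G}⁺ = {A, B, C, D, E, G}, which is all of the schema, so {G} is the only candidate key.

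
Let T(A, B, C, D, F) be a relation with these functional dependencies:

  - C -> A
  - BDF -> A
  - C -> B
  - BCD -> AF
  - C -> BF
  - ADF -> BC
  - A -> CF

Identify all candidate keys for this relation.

Attribute D never appears on the right-hand side of any dependency, so D must belong to every candidate key.
{D}⁺ = {D}, which is not all of the schema, so we must add further attributes.
{A, D}⁺: A→CF adds C, F; C→B adds B → {A, B, C, D, F}. Minimal: {D}⁺ = {D}; {A}⁺ = {A, B, C, F} — none reach the full schema.
{C, D}⁺: C→A adds A; C→B adds B; BCD→AF adds F → {A, B, C, D, F}. Minimal: {D}⁺ = {D}; {C}⁺ = {A, B, C, F} — none reach the full schema.
{B, D, F}⁺: BDF→A adds A; ADF→BC adds C → {A, B, C, D, F}. Minimal: {D, F}⁺ = {D, F}; {B, F}⁺ = {B, F}; {B, D}⁺ = {B, D} — none reach the full schema.

(A, D), (C, D), (B, D, F)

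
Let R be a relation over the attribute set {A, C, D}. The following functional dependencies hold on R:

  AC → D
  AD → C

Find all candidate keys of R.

(A, C); (A, D)

{A, C}⁺: AC→D adds D → {A, C, D}. Minimal: {C}⁺ = {C}; {A}⁺ = {A} — none reach the full schema.
{A, D}⁺: AD→C adds C → {A, C, D}. Minimal: {D}⁺ = {D}; {A}⁺ = {A} — none reach the full schema.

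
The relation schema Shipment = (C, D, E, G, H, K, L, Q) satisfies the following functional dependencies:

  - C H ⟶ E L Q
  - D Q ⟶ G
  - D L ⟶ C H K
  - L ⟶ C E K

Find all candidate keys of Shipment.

{D, L}, {C, D, H}

{D, L}⁺: DL→CHK adds C, H, K; L→CEK adds E; CH→ELQ adds Q; DQ→G adds G → {C, D, E, G, H, K, L, Q}. Minimal: {L}⁺ = {C, E, K, L}; {D}⁺ = {D} — none reach the full schema.
{C, D, H}⁺: CH→ELQ adds E, L, Q; DQ→G adds G; DL→CHK adds K → {C, D, E, G, H, K, L, Q}. Minimal: {D, H}⁺ = {D, H}; {C, H}⁺ = {C, E, H, K, L, Q}; {C, D}⁺ = {C, D} — none reach the full schema.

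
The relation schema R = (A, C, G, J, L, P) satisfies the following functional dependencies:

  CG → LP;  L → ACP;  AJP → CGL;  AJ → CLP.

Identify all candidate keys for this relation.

{A, J}⁺: AJ→CLP adds C, L, P; AJP→CGL adds G → {A, C, G, J, L, P}.
{J, L}⁺: L→ACP adds A, C, P; AJP→CGL adds G → {A, C, G, J, L, P}.
{C, G, J}⁺: CG→LP adds L, P; L→ACP adds A → {A, C, G, J, L, P}.
Any other superkey contains one of these as a subset, so there are no further candidate keys.

(A, J), (J, L), (C, G, J)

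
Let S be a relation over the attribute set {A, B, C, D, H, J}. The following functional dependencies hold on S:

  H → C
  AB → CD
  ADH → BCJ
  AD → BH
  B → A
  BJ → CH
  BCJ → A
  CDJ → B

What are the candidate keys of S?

{B}, {A, D}, {C, D, J}, {D, H, J}

{B}⁺: B→A adds A; AB→CD adds C, D; AD→BH adds H; ADH→BCJ adds J → {A, B, C, D, H, J}.
{A, D}⁺: AD→BH adds B, H; H→C adds C; ADH→BCJ adds J → {A, B, C, D, H, J}. Minimal: {D}⁺ = {D}; {A}⁺ = {A} — none reach the full schema.
{C, D, J}⁺: CDJ→B adds B; B→A adds A; BJ→CH adds H → {A, B, C, D, H, J}. Minimal: {D, J}⁺ = {D, J}; {C, J}⁺ = {C, J}; {C, D}⁺ = {C, D} — none reach the full schema.
{D, H, J}⁺: H→C adds C; CDJ→B adds B; B→A adds A → {A, B, C, D, H, J}. Minimal: {H, J}⁺ = {C, H, J}; {D, J}⁺ = {D, J}; {D, H}⁺ = {C, D, H} — none reach the full schema.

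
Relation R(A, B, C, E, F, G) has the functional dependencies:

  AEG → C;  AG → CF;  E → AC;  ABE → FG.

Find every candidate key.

{B, E}

{B, E}⁺: E→AC adds A, C; ABE→FG adds F, G → {A, B, C, E, F, G}. Minimal: {E}⁺ = {A, C, E}; {B}⁺ = {B} — none reach the full schema.
No other minimal superkey exists.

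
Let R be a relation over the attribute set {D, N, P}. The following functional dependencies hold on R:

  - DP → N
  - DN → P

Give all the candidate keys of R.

Attribute D never appears on the right-hand side of any dependency, so D must belong to every candidate key.
{D}⁺ = {D}, which is not all of the schema, so we must add further attributes.
{D, N}⁺: DN→P adds P → {D, N, P}. Minimal: {N}⁺ = {N}; {D}⁺ = {D} — none reach the full schema.
{D, P}⁺: DP→N adds N → {D, N, P}. Minimal: {P}⁺ = {P}; {D}⁺ = {D} — none reach the full schema.

DN; DP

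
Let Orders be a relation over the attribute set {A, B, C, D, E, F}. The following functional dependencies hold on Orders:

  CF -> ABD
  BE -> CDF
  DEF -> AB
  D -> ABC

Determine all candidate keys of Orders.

{B, E}, {D, E}, {C, E, F}

Attribute E never appears on the right-hand side of any dependency, so E must belong to every candidate key.
{E}⁺ = {E}, which is not all of the schema, so we must add further attributes.
{B, E}⁺: BE→CDF adds C, D, F; DEF→AB adds A → {A, B, C, D, E, F}. Minimal: {E}⁺ = {E}; {B}⁺ = {B} — none reach the full schema.
{D, E}⁺: D→ABC adds A, B, C; BE→CDF adds F → {A, B, C, D, E, F}. Minimal: {E}⁺ = {E}; {D}⁺ = {A, B, C, D} — none reach the full schema.
{C, E, F}⁺: CF→ABD adds A, B, D → {A, B, C, D, E, F}. Minimal: {E, F}⁺ = {E, F}; {C, F}⁺ = {A, B, C, D, F}; {C, E}⁺ = {C, E} — none reach the full schema.
Any other superkey contains one of these as a subset, so there are no further candidate keys.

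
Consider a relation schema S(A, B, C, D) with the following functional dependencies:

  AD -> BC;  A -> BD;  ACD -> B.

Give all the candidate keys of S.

Attribute A never appears on the right-hand side of any dependency, so A must belong to every candidate key.
{A}⁺ = {A, B, C, D}, which is all of the schema, so {A} is the only candidate key.

{A}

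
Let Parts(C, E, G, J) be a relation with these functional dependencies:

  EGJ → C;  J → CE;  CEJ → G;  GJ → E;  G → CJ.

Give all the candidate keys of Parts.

{G}; {J}

{G}⁺: G→CJ adds C, J; J→CE adds E → {C, E, G, J}.
{J}⁺: J→CE adds C, E; CEJ→G adds G → {C, E, G, J}.
Any other superkey contains one of these as a subset, so there are no further candidate keys.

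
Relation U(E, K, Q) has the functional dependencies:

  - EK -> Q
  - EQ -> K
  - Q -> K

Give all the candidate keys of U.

(E, K), (E, Q)

Attribute E never appears on the right-hand side of any dependency, so E must belong to every candidate key.
{E}⁺ = {E}, which is not all of the schema, so we must add further attributes.
{E, K}⁺: EK→Q adds Q → {E, K, Q}. Minimal: {K}⁺ = {K}; {E}⁺ = {E} — none reach the full schema.
{E, Q}⁺: EQ→K adds K → {E, K, Q}. Minimal: {Q}⁺ = {K, Q}; {E}⁺ = {E} — none reach the full schema.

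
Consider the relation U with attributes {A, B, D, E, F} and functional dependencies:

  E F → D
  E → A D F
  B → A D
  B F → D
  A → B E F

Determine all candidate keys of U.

{A}, {B}, {E}

{A}⁺: A→BEF adds B, E, F; EF→D adds D → {A, B, D, E, F}.
{B}⁺: B→AD adds A, D; A→BEF adds E, F → {A, B, D, E, F}.
{E}⁺: E→ADF adds A, D, F; A→BEF adds B → {A, B, D, E, F}.
Any other superkey contains one of these as a subset, so there are no further candidate keys.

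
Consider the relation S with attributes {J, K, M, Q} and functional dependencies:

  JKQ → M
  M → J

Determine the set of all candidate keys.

Attributes K, Q never appear on any right-hand side, so every candidate key must contain {K, Q}.
{K, Q}⁺ = {K, Q}, which is not all of the schema, so we must add further attributes.
{J, K, Q}⁺: JKQ→M adds M → {J, K, M, Q}. Minimal: {K, Q}⁺ = {K, Q}; {J, Q}⁺ = {J, Q}; {J, K}⁺ = {J, K} — none reach the full schema.
{K, M, Q}⁺: M→J adds J → {J, K, M, Q}. Minimal: {M, Q}⁺ = {J, M, Q}; {K, Q}⁺ = {K, Q}; {K, M}⁺ = {J, K, M} — none reach the full schema.
Any other superkey contains one of these as a subset, so there are no further candidate keys.

(J, K, Q), (K, M, Q)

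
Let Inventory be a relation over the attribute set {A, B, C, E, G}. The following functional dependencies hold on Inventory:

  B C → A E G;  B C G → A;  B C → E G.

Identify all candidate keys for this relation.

{B, C}

Attributes B, C never appear on any right-hand side, so every candidate key must contain {B, C}.
{B, C}⁺ = {A, B, C, E, G}, which is all of the schema, so {B, C} is the only candidate key.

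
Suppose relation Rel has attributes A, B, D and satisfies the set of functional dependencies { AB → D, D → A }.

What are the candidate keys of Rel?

{A, B}⁺: AB→D adds D → {A, B, D}.
{B, D}⁺: D→A adds A → {A, B, D}.

AB; BD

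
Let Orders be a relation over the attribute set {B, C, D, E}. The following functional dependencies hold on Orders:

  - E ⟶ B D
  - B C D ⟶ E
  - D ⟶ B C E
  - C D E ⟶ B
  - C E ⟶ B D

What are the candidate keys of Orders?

{D}⁺: D→BCE adds B, C, E → {B, C, D, E}.
{E}⁺: E→BD adds B, D; D→BCE adds C → {B, C, D, E}.
Any other superkey contains one of these as a subset, so there are no further candidate keys.

{D}, {E}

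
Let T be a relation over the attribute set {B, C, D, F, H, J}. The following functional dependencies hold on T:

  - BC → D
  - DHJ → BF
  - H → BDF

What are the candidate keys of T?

(C, H, J)

Attributes C, H, J never appear on any right-hand side, so every candidate key must contain {C, H, J}.
{C, H, J}⁺ = {B, C, D, F, H, J}, which is all of the schema, so {C, H, J} is the only candidate key.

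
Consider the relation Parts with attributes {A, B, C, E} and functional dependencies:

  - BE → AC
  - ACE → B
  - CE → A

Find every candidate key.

{B, E}⁺: BE→AC adds A, C → {A, B, C, E}.
{C, E}⁺: CE→A adds A; ACE→B adds B → {A, B, C, E}.
Any other superkey contains one of these as a subset, so there are no further candidate keys.

(B, E); (C, E)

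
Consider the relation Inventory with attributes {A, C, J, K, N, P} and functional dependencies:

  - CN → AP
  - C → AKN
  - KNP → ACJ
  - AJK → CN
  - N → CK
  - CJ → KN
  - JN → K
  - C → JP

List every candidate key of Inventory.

{C}⁺: C→AKN adds A, K, N; C→JP adds J, P → {A, C, J, K, N, P}.
{N}⁺: N→CK adds C, K; C→JP adds J, P; CN→AP adds A → {A, C, J, K, N, P}.
{A, J, K}⁺: AJK→CN adds C, N; C→JP adds P → {A, C, J, K, N, P}. Minimal: {J, K}⁺ = {J, K}; {A, K}⁺ = {A, K}; {A, J}⁺ = {A, J} — none reach the full schema.

{C}, {N}, {A, J, K}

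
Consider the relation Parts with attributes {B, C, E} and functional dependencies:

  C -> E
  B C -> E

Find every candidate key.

Attributes B, C never appear on any right-hand side, so every candidate key must contain {B, C}.
{B, C}⁺ = {B, C, E}, which is all of the schema, so {B, C} is the only candidate key.

{B, C}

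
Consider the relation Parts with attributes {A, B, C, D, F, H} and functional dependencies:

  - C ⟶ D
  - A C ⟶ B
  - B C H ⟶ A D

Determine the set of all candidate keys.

{A, C, F, H}, {B, C, F, H}

{A, C, F, H}⁺: C→D adds D; AC→B adds B → {A, B, C, D, F, H}. Minimal: {C, F, H}⁺ = {C, D, F, H}; {A, F, H}⁺ = {A, F, H}; {A, C, H}⁺ = {A, B, C, D, H}; … — none reach the full schema.
{B, C, F, H}⁺: C→D adds D; BCH→AD adds A → {A, B, C, D, F, H}. Minimal: {C, F, H}⁺ = {C, D, F, H}; {B, F, H}⁺ = {B, F, H}; {B, C, H}⁺ = {A, B, C, D, H}; … — none reach the full schema.
Any other superkey contains one of these as a subset, so there are no further candidate keys.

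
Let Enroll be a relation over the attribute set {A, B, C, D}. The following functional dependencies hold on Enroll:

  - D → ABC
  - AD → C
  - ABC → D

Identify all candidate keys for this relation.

D; ABC

{D}⁺: D→ABC adds A, B, C → {A, B, C, D}.
{A, B, C}⁺: ABC→D adds D → {A, B, C, D}. Minimal: {B, C}⁺ = {B, C}; {A, C}⁺ = {A, C}; {A, B}⁺ = {A, B} — none reach the full schema.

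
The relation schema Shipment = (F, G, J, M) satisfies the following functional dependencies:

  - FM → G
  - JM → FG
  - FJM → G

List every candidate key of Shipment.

Attributes J, M never appear on any right-hand side, so every candidate key must contain {J, M}.
{J, M}⁺ = {F, G, J, M}, which is all of the schema, so {J, M} is the only candidate key.

JM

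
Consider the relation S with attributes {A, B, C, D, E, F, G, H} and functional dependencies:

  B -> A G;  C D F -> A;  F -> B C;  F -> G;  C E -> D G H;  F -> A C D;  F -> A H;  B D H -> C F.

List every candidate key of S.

Attribute E never appears on the right-hand side of any dependency, so E must belong to every candidate key.
{E}⁺ = {E}, which is not all of the schema, so we must add further attributes.
{E, F}⁺: F→BC adds B, C; F→G adds G; CE→DGH adds D, H; F→ACD adds A → {A, B, C, D, E, F, G, H}. Minimal: {F}⁺ = {A, B, C, D, F, G, H}; {E}⁺ = {E} — none reach the full schema.
{B, C, E}⁺: B→AG adds A, G; CE→DGH adds D, H; BDH→CF adds F → {A, B, C, D, E, F, G, H}. Minimal: {C, E}⁺ = {C, D, E, G, H}; {B, E}⁺ = {A, B, E, G}; {B, C}⁺ = {A, B, C, G} — none reach the full schema.
{B, D, E, H}⁺: B→AG adds A, G; BDH→CF adds C, F → {A, B, C, D, E, F, G, H}. Minimal: {D, E, H}⁺ = {D, E, H}; {B, E, H}⁺ = {A, B, E, G, H}; {B, D, H}⁺ = {A, B, C, D, F, G, H}; … — none reach the full schema.
Any other superkey contains one of these as a subset, so there are no further candidate keys.

EF, BCE, BDEH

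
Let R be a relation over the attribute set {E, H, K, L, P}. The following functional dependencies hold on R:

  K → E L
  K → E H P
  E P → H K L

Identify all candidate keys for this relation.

{K}⁺: K→EL adds E, L; K→EHP adds H, P → {E, H, K, L, P}.
{E, P}⁺: EP→HKL adds H, K, L → {E, H, K, L, P}.

K; EP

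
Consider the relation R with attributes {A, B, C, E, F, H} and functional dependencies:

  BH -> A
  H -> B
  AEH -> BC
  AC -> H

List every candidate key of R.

(E, F, H), (A, C, E, F)

{E, F, H}⁺: H→B adds B; BH→A adds A; AEH→BC adds C → {A, B, C, E, F, H}. Minimal: {F, H}⁺ = {A, B, F, H}; {E, H}⁺ = {A, B, C, E, H}; {E, F}⁺ = {E, F} — none reach the full schema.
{A, C, E, F}⁺: AC→H adds H; H→B adds B → {A, B, C, E, F, H}. Minimal: {C, E, F}⁺ = {C, E, F}; {A, E, F}⁺ = {A, E, F}; {A, C, F}⁺ = {A, B, C, F, H}; … — none reach the full schema.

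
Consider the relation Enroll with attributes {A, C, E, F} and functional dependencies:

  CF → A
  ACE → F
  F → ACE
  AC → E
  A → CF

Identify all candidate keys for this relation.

A, F

{A}⁺: A→CF adds C, F; F→ACE adds E → {A, C, E, F}.
{F}⁺: F→ACE adds A, C, E → {A, C, E, F}.
Any other superkey contains one of these as a subset, so there are no further candidate keys.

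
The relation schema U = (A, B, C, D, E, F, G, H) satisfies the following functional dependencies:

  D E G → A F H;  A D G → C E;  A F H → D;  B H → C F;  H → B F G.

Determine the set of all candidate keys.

{A, H}; {A, D, G}; {D, E, G}; {D, E, H}

{A, H}⁺: H→BFG adds B, F, G; AFH→D adds D; BH→CF adds C; ADG→CE adds E → {A, B, C, D, E, F, G, H}. Minimal: {H}⁺ = {B, C, F, G, H}; {A}⁺ = {A} — none reach the full schema.
{A, D, G}⁺: ADG→CE adds C, E; DEG→AFH adds F, H; H→BFG adds B → {A, B, C, D, E, F, G, H}. Minimal: {D, G}⁺ = {D, G}; {A, G}⁺ = {A, G}; {A, D}⁺ = {A, D} — none reach the full schema.
{D, E, G}⁺: DEG→AFH adds A, F, H; ADG→CE adds C; H→BFG adds B → {A, B, C, D, E, F, G, H}. Minimal: {E, G}⁺ = {E, G}; {D, G}⁺ = {D, G}; {D, E}⁺ = {D, E} — none reach the full schema.
{D, E, H}⁺: H→BFG adds B, F, G; DEG→AFH adds A; ADG→CE adds C → {A, B, C, D, E, F, G, H}. Minimal: {E, H}⁺ = {B, C, E, F, G, H}; {D, H}⁺ = {B, C, D, F, G, H}; {D, E}⁺ = {D, E} — none reach the full schema.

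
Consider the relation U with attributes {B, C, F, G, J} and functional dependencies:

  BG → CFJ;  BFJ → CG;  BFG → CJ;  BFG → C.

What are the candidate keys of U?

(B, G), (B, F, J)

{B, G}⁺: BG→CFJ adds C, F, J → {B, C, F, G, J}.
{B, F, J}⁺: BFJ→CG adds C, G → {B, C, F, G, J}.
Any other superkey contains one of these as a subset, so there are no further candidate keys.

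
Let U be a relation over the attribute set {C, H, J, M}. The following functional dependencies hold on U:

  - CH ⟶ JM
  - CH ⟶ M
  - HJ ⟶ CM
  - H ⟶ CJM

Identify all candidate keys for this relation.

{H}

{H}⁺: H→CJM adds C, J, M → {C, H, J, M}.
No other minimal superkey exists.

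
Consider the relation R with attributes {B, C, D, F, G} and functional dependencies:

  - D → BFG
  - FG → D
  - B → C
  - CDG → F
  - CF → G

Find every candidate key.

{D}⁺: D→BFG adds B, F, G; B→C adds C → {B, C, D, F, G}.
{B, F}⁺: B→C adds C; CF→G adds G; FG→D adds D → {B, C, D, F, G}. Minimal: {F}⁺ = {F}; {B}⁺ = {B, C} — none reach the full schema.
{C, F}⁺: CF→G adds G; FG→D adds D; D→BFG adds B → {B, C, D, F, G}. Minimal: {F}⁺ = {F}; {C}⁺ = {C} — none reach the full schema.
{F, G}⁺: FG→D adds D; D→BFG adds B; B→C adds C → {B, C, D, F, G}. Minimal: {G}⁺ = {G}; {F}⁺ = {F} — none reach the full schema.
Any other superkey contains one of these as a subset, so there are no further candidate keys.

{D}, {B, F}, {C, F}, {F, G}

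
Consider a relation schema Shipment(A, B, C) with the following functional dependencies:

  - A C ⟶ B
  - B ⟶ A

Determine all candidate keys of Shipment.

Attribute C never appears on the right-hand side of any dependency, so C must belong to every candidate key.
{C}⁺ = {C}, which is not all of the schema, so we must add further attributes.
{A, C}⁺: AC→B adds B → {A, B, C}.
{B, C}⁺: B→A adds A → {A, B, C}.

AC, BC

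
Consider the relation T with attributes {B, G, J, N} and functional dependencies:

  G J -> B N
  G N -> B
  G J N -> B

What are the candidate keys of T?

Attributes G, J never appear on any right-hand side, so every candidate key must contain {G, J}.
{G, J}⁺ = {B, G, J, N}, which is all of the schema, so {G, J} is the only candidate key.

{G, J}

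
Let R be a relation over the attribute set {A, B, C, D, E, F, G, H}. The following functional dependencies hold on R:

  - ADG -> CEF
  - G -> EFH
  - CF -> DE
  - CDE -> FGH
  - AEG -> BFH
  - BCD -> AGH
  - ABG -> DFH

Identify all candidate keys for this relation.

{A, G}⁺: G→EFH adds E, F, H; AEG→BFH adds B; ABG→DFH adds D; ADG→CEF adds C → {A, B, C, D, E, F, G, H}. Minimal: {G}⁺ = {E, F, G, H}; {A}⁺ = {A} — none reach the full schema.
{A, C, F}⁺: CF→DE adds D, E; CDE→FGH adds G, H; AEG→BFH adds B → {A, B, C, D, E, F, G, H}. Minimal: {C, F}⁺ = {C, D, E, F, G, H}; {A, F}⁺ = {A, F}; {A, C}⁺ = {A, C} — none reach the full schema.
{B, C, D}⁺: BCD→AGH adds A, G, H; ABG→DFH adds F; ADG→CEF adds E → {A, B, C, D, E, F, G, H}. Minimal: {C, D}⁺ = {C, D}; {B, D}⁺ = {B, D}; {B, C}⁺ = {B, C} — none reach the full schema.
{B, C, F}⁺: CF→DE adds D, E; CDE→FGH adds G, H; BCD→AGH adds A → {A, B, C, D, E, F, G, H}. Minimal: {C, F}⁺ = {C, D, E, F, G, H}; {B, F}⁺ = {B, F}; {B, C}⁺ = {B, C} — none reach the full schema.
{B, C, G}⁺: G→EFH adds E, F, H; CF→DE adds D; BCD→AGH adds A → {A, B, C, D, E, F, G, H}. Minimal: {C, G}⁺ = {C, D, E, F, G, H}; {B, G}⁺ = {B, E, F, G, H}; {B, C}⁺ = {B, C} — none reach the full schema.
{A, C, D, E}⁺: CDE→FGH adds F, G, H; AEG→BFH adds B → {A, B, C, D, E, F, G, H}. Minimal: {C, D, E}⁺ = {C, D, E, F, G, H}; {A, D, E}⁺ = {A, D, E}; {A, C, E}⁺ = {A, C, E}; … — none reach the full schema.

AG; ACF; BCD; BCF; BCG; ACDE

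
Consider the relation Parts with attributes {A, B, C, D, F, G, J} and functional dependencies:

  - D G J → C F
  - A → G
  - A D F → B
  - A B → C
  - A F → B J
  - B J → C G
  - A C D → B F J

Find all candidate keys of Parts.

Attributes A, D never appear on any right-hand side, so every candidate key must contain {A, D}.
{A, D}⁺ = {A, D, G}, which is not all of the schema, so we must add further attributes.
{A, B, D}⁺: A→G adds G; AB→C adds C; ACD→BFJ adds F, J → {A, B, C, D, F, G, J}.
{A, C, D}⁺: A→G adds G; ACD→BFJ adds B, F, J → {A, B, C, D, F, G, J}.
{A, D, F}⁺: A→G adds G; ADF→B adds B; AB→C adds C; AF→BJ adds J → {A, B, C, D, F, G, J}.
{A, D, J}⁺: A→G adds G; DGJ→CF adds C, F; ADF→B adds B → {A, B, C, D, F, G, J}.
Any other superkey contains one of these as a subset, so there are no further candidate keys.

(A, B, D), (A, C, D), (A, D, F), (A, D, J)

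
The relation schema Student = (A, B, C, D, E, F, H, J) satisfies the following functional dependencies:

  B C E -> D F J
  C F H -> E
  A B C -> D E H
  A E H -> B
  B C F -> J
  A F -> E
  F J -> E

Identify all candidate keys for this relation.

ABC; ACEH; ACFH

Attributes A, C never appear on any right-hand side, so every candidate key must contain {A, C}.
{A, C}⁺ = {A, C}, which is not all of the schema, so we must add further attributes.
{A, B, C}⁺: ABC→DEH adds D, E, H; BCE→DFJ adds F, J → {A, B, C, D, E, F, H, J}. Minimal: {B, C}⁺ = {B, C}; {A, C}⁺ = {A, C}; {A, B}⁺ = {A, B} — none reach the full schema.
{A, C, E, H}⁺: AEH→B adds B; BCE→DFJ adds D, F, J → {A, B, C, D, E, F, H, J}. Minimal: {C, E, H}⁺ = {C, E, H}; {A, E, H}⁺ = {A, B, E, H}; {A, C, H}⁺ = {A, C, H}; … — none reach the full schema.
{A, C, F, H}⁺: CFH→E adds E; AEH→B adds B; BCF→J adds J; BCE→DFJ adds D → {A, B, C, D, E, F, H, J}. Minimal: {C, F, H}⁺ = {C, E, F, H}; {A, F, H}⁺ = {A, B, E, F, H}; {A, C, H}⁺ = {A, C, H}; … — none reach the full schema.
Any other superkey contains one of these as a subset, so there are no further candidate keys.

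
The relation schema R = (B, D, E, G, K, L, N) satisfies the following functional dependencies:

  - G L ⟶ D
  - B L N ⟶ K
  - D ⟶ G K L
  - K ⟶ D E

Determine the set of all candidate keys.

{B, D, N}, {B, K, N}, {B, L, N}

Attributes B, N never appear on any right-hand side, so every candidate key must contain {B, N}.
{B, N}⁺ = {B, N}, which is not all of the schema, so we must add further attributes.
{B, D, N}⁺: D→GKL adds G, K, L; K→DE adds E → {B, D, E, G, K, L, N}. Minimal: {D, N}⁺ = {D, E, G, K, L, N}; {B, N}⁺ = {B, N}; {B, D}⁺ = {B, D, E, G, K, L} — none reach the full schema.
{B, K, N}⁺: K→DE adds D, E; D→GKL adds G, L → {B, D, E, G, K, L, N}. Minimal: {K, N}⁺ = {D, E, G, K, L, N}; {B, N}⁺ = {B, N}; {B, K}⁺ = {B, D, E, G, K, L} — none reach the full schema.
{B, L, N}⁺: BLN→K adds K; K→DE adds D, E; D→GKL adds G → {B, D, E, G, K, L, N}. Minimal: {L, N}⁺ = {L, N}; {B, N}⁺ = {B, N}; {B, L}⁺ = {B, L} — none reach the full schema.
Any other superkey contains one of these as a subset, so there are no further candidate keys.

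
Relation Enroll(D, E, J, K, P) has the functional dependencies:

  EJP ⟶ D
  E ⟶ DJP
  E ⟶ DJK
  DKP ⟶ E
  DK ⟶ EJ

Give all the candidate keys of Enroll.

{E}, {D, K}

{E}⁺: E→DJP adds D, J, P; E→DJK adds K → {D, E, J, K, P}.
{D, K}⁺: DK→EJ adds E, J; E→DJP adds P → {D, E, J, K, P}. Minimal: {K}⁺ = {K}; {D}⁺ = {D} — none reach the full schema.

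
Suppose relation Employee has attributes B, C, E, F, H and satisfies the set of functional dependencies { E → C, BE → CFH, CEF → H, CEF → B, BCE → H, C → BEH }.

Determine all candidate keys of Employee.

C, E

{C}⁺: C→BEH adds B, E, H; BE→CFH adds F → {B, C, E, F, H}.
{E}⁺: E→C adds C; C→BEH adds B, H; BE→CFH adds F → {B, C, E, F, H}.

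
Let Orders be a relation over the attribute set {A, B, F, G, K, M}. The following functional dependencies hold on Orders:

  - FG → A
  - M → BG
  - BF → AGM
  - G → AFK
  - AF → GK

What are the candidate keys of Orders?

M, BF, BG

{M}⁺: M→BG adds B, G; G→AFK adds A, F, K → {A, B, F, G, K, M}.
{B, F}⁺: BF→AGM adds A, G, M; G→AFK adds K → {A, B, F, G, K, M}.
{B, G}⁺: G→AFK adds A, F, K; BF→AGM adds M → {A, B, F, G, K, M}.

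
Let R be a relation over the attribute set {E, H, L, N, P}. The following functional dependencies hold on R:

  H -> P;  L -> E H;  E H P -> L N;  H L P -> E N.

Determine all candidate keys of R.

{L}, {E, H}

{L}⁺: L→EH adds E, H; H→P adds P; EHP→LN adds N → {E, H, L, N, P}.
{E, H}⁺: H→P adds P; EHP→LN adds L, N → {E, H, L, N, P}. Minimal: {H}⁺ = {H, P}; {E}⁺ = {E} — none reach the full schema.
Any other superkey contains one of these as a subset, so there are no further candidate keys.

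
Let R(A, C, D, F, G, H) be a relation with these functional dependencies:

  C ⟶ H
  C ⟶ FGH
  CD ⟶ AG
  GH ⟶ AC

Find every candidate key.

{C, D}; {D, G, H}

Attribute D never appears on the right-hand side of any dependency, so D must belong to every candidate key.
{D}⁺ = {D}, which is not all of the schema, so we must add further attributes.
{C, D}⁺: C→H adds H; C→FGH adds F, G; CD→AG adds A → {A, C, D, F, G, H}. Minimal: {D}⁺ = {D}; {C}⁺ = {A, C, F, G, H} — none reach the full schema.
{D, G, H}⁺: GH→AC adds A, C; C→FGH adds F → {A, C, D, F, G, H}. Minimal: {G, H}⁺ = {A, C, F, G, H}; {D, H}⁺ = {D, H}; {D, G}⁺ = {D, G} — none reach the full schema.
Any other superkey contains one of these as a subset, so there are no further candidate keys.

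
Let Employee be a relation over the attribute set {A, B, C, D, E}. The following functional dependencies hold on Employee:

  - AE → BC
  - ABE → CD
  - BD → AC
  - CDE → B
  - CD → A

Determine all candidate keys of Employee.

(A, E), (B, D, E), (C, D, E)

Attribute E never appears on the right-hand side of any dependency, so E must belong to every candidate key.
{E}⁺ = {E}, which is not all of the schema, so we must add further attributes.
{A, E}⁺: AE→BC adds B, C; ABE→CD adds D → {A, B, C, D, E}. Minimal: {E}⁺ = {E}; {A}⁺ = {A} — none reach the full schema.
{B, D, E}⁺: BD→AC adds A, C → {A, B, C, D, E}. Minimal: {D, E}⁺ = {D, E}; {B, E}⁺ = {B, E}; {B, D}⁺ = {A, B, C, D} — none reach the full schema.
{C, D, E}⁺: CDE→B adds B; CD→A adds A → {A, B, C, D, E}. Minimal: {D, E}⁺ = {D, E}; {C, E}⁺ = {C, E}; {C, D}⁺ = {A, C, D} — none reach the full schema.
Any other superkey contains one of these as a subset, so there are no further candidate keys.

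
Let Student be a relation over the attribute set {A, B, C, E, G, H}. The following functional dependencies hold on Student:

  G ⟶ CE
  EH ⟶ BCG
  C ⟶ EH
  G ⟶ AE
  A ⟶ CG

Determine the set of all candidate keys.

{A}⁺: A→CG adds C, G; G→CE adds E; C→EH adds H; EH→BCG adds B → {A, B, C, E, G, H}.
{C}⁺: C→EH adds E, H; EH→BCG adds B, G; G→AE adds A → {A, B, C, E, G, H}.
{G}⁺: G→CE adds C, E; C→EH adds H; G→AE adds A; EH→BCG adds B → {A, B, C, E, G, H}.
{E, H}⁺: EH→BCG adds B, C, G; G→AE adds A → {A, B, C, E, G, H}. Minimal: {H}⁺ = {H}; {E}⁺ = {E} — none reach the full schema.
Any other superkey contains one of these as a subset, so there are no further candidate keys.

{A}, {C}, {G}, {E, H}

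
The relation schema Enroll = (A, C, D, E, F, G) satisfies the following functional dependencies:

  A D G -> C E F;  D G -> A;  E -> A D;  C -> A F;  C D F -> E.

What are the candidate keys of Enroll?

Attribute G never appears on the right-hand side of any dependency, so G must belong to every candidate key.
{G}⁺ = {G}, which is not all of the schema, so we must add further attributes.
{D, G}⁺: DG→A adds A; ADG→CEF adds C, E, F → {A, C, D, E, F, G}. Minimal: {G}⁺ = {G}; {D}⁺ = {D} — none reach the full schema.
{E, G}⁺: E→AD adds A, D; ADG→CEF adds C, F → {A, C, D, E, F, G}. Minimal: {G}⁺ = {G}; {E}⁺ = {A, D, E} — none reach the full schema.

(D, G), (E, G)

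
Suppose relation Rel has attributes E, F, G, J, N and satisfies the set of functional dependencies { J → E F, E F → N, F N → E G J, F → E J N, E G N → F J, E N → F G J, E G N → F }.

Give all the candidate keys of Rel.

{F}⁺: F→EJN adds E, J, N; EN→FGJ adds G → {E, F, G, J, N}.
{J}⁺: J→EF adds E, F; EF→N adds N; FN→EGJ adds G → {E, F, G, J, N}.
{E, N}⁺: EN→FGJ adds F, G, J → {E, F, G, J, N}. Minimal: {N}⁺ = {N}; {E}⁺ = {E} — none reach the full schema.

F; J; EN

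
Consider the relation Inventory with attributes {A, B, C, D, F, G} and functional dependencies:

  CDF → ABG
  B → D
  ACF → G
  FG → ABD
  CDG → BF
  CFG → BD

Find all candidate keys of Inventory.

Attribute C never appears on the right-hand side of any dependency, so C must belong to every candidate key.
{C}⁺ = {C}, which is not all of the schema, so we must add further attributes.
{A, C, F}⁺: ACF→G adds G; FG→ABD adds B, D → {A, B, C, D, F, G}. Minimal: {C, F}⁺ = {C, F}; {A, F}⁺ = {A, F}; {A, C}⁺ = {A, C} — none reach the full schema.
{B, C, F}⁺: B→D adds D; CDF→ABG adds A, G → {A, B, C, D, F, G}. Minimal: {C, F}⁺ = {C, F}; {B, F}⁺ = {B, D, F}; {B, C}⁺ = {B, C, D} — none reach the full schema.
{B, C, G}⁺: B→D adds D; CDG→BF adds F; CDF→ABG adds A → {A, B, C, D, F, G}. Minimal: {C, G}⁺ = {C, G}; {B, G}⁺ = {B, D, G}; {B, C}⁺ = {B, C, D} — none reach the full schema.
{C, D, F}⁺: CDF→ABG adds A, B, G → {A, B, C, D, F, G}. Minimal: {D, F}⁺ = {D, F}; {C, F}⁺ = {C, F}; {C, D}⁺ = {C, D} — none reach the full schema.
{C, D, G}⁺: CDG→BF adds B, F; CDF→ABG adds A → {A, B, C, D, F, G}. Minimal: {D, G}⁺ = {D, G}; {C, G}⁺ = {C, G}; {C, D}⁺ = {C, D} — none reach the full schema.
{C, F, G}⁺: FG→ABD adds A, B, D → {A, B, C, D, F, G}. Minimal: {F, G}⁺ = {A, B, D, F, G}; {C, G}⁺ = {C, G}; {C, F}⁺ = {C, F} — none reach the full schema.

(A, C, F); (B, C, F); (B, C, G); (C, D, F); (C, D, G); (C, F, G)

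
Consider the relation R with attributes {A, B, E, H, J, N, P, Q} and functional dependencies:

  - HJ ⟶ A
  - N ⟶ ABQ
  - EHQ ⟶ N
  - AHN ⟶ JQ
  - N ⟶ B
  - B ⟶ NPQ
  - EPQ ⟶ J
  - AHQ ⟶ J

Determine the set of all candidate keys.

Attributes E, H never appear on any right-hand side, so every candidate key must contain {E, H}.
{E, H}⁺ = {E, H}, which is not all of the schema, so we must add further attributes.
{B, E, H}⁺: B→NPQ adds N, P, Q; EPQ→J adds J; HJ→A adds A → {A, B, E, H, J, N, P, Q}. Minimal: {E, H}⁺ = {E, H}; {B, H}⁺ = {A, B, H, J, N, P, Q}; {B, E}⁺ = {A, B, E, J, N, P, Q} — none reach the full schema.
{E, H, N}⁺: N→ABQ adds A, B, Q; AHN→JQ adds J; B→NPQ adds P → {A, B, E, H, J, N, P, Q}. Minimal: {H, N}⁺ = {A, B, H, J, N, P, Q}; {E, N}⁺ = {A, B, E, J, N, P, Q}; {E, H}⁺ = {E, H} — none reach the full schema.
{E, H, Q}⁺: EHQ→N adds N; N→B adds B; B→NPQ adds P; EPQ→J adds J; HJ→A adds A → {A, B, E, H, J, N, P, Q}. Minimal: {H, Q}⁺ = {H, Q}; {E, Q}⁺ = {E, Q}; {E, H}⁺ = {E, H} — none reach the full schema.
Any other superkey contains one of these as a subset, so there are no further candidate keys.

{B, E, H}; {E, H, N}; {E, H, Q}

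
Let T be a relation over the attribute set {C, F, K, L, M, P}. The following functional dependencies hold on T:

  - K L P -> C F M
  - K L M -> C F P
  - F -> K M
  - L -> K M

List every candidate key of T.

{L}

Attribute L never appears on the right-hand side of any dependency, so L must belong to every candidate key.
{L}⁺ = {C, F, K, L, M, P}, which is all of the schema, so {L} is the only candidate key.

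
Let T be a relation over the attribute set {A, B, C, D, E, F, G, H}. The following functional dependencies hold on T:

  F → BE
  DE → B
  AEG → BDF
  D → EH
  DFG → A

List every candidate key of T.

Attributes C, G never appear on any right-hand side, so every candidate key must contain {C, G}.
{C, G}⁺ = {C, G}, which is not all of the schema, so we must add further attributes.
{A, C, D, G}⁺: D→EH adds E, H; DE→B adds B; AEG→BDF adds F → {A, B, C, D, E, F, G, H}.
{A, C, E, G}⁺: AEG→BDF adds B, D, F; D→EH adds H → {A, B, C, D, E, F, G, H}.
{A, C, F, G}⁺: F→BE adds B, E; AEG→BDF adds D; D→EH adds H → {A, B, C, D, E, F, G, H}.
{C, D, F, G}⁺: F→BE adds B, E; D→EH adds H; DFG→A adds A → {A, B, C, D, E, F, G, H}.

{A, C, D, G}; {A, C, E, G}; {A, C, F, G}; {C, D, F, G}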